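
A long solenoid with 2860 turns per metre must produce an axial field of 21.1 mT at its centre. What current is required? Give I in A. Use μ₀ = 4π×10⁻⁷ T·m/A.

I ≈ 5.87 A

Inside a long solenoid B = μ₀nI with n = 2860 m⁻¹, so I = B/(μ₀n).
I = 2.11×10⁻² / (4π×10⁻⁷ × 2860) = 5.87 A.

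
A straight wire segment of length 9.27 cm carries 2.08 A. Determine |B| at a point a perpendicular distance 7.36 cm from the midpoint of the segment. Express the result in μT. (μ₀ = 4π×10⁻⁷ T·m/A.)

For a finite straight segment, B = (μ₀I/4πd)(sinθ₁ + sinθ₂), where θ₁, θ₂ are the angles from the perpendicular to each end.
The perpendicular from the point meets the wire at its midpoint, so each end is L/2 = 0.04635 m away along the wire.
sinθ₁ = 0.04635/√(0.04635²+0.0736²) = 0.5329; sinθ₂ = 0.04635/√(0.04635²+0.0736²) = 0.5329.
B = (4π×10⁻⁷ × 2.08) / (4π × 0.0736) × (0.5329 + 0.5329) = 3.01×10⁻⁶ T.

B ≈ 3.01 μT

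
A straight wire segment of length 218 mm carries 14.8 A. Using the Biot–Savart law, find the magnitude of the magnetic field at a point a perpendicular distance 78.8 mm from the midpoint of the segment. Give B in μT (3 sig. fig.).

B ≈ 30.4 μT

For a finite straight segment, B = (μ₀I/4πd)(sinθ₁ + sinθ₂), where θ₁, θ₂ are the angles from the perpendicular to each end.
The perpendicular from the point meets the wire at its midpoint, so each end is L/2 = 0.109 m away along the wire.
sinθ₁ = 0.109/√(0.109²+0.0788²) = 0.8104; sinθ₂ = 0.109/√(0.109²+0.0788²) = 0.8104.
B = (4π×10⁻⁷ × 14.8) / (4π × 0.0788) × (0.8104 + 0.8104) = 3.04×10⁻⁵ T.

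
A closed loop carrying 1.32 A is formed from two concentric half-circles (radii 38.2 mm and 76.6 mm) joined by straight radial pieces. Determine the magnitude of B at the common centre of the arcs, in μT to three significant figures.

The radial connectors point toward the centre, so dl × r̂ = 0 and they contribute nothing.
Each semicircle gives μ₀I/(4R): inner arc 1.09×10⁻⁵ T, outer arc 5.41×10⁻⁶ T.
The two arcs carry current in opposite angular senses, so their fields oppose: B = |1.09×10⁻⁵ − 5.41×10⁻⁶| = 5.44×10⁻⁶ T.

B ≈ 5.44 μT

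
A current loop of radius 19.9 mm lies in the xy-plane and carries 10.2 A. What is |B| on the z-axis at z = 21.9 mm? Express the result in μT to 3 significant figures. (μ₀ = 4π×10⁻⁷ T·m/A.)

B ≈ 98.0 μT

On the axis of a circular loop, B = μ₀IR² / [2(R²+z²)^(3/2)].
R² + z² = (0.0199)² + (0.0219)² = 0.0008756 m², and (R²+z²)^(3/2) = 2.59×10⁻⁵ m³.
B = (4π×10⁻⁷ × 10.2 × 0.000396) / (2 × 2.59×10⁻⁵) = 9.80×10⁻⁵ T.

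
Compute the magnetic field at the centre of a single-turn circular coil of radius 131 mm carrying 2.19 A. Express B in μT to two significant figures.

At the centre of a circular loop the Biot–Savart law gives B = μ₀I/(2R).
B = (4π×10⁻⁷ × 2.19) / (2 × 0.131) = 1.05×10⁻⁵ T.

B ≈ 11 μT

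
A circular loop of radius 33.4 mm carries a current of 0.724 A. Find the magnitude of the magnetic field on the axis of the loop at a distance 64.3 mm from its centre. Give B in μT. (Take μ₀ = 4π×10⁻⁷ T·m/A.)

On the axis of a circular loop, B = μ₀IR² / [2(R²+z²)^(3/2)].
R² + z² = (0.0334)² + (0.0643)² = 0.00525 m², and (R²+z²)^(3/2) = 3.80×10⁻⁴ m³.
B = (4π×10⁻⁷ × 0.724 × 0.001116) / (2 × 3.80×10⁻⁴) = 1.33×10⁻⁶ T.

B ≈ 1.33 μT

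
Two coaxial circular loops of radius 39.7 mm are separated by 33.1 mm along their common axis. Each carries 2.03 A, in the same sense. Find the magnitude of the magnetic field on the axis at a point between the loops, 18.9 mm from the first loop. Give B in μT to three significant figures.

B ≈ 50.5 μT

Each loop contributes B = μ₀IR²/[2(R²+z²)^(3/2)] on the axis, with z measured from that loop.
Loop 1 (z = 0.0189 m): B₁ = 2.36×10⁻⁵ T. Loop 2 (z = 0.0142 m): B₂ = 2.68×10⁻⁵ T.
The fields add: B = B₁ + B₂ = 5.05×10⁻⁵ T.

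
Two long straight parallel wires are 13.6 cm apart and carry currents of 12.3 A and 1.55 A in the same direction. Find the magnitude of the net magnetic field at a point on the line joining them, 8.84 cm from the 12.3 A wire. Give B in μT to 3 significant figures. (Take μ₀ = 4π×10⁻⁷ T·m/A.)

B ≈ 21.3 μT

Each long wire gives B = μ₀I/(2πd). Distances are d₁ = 0.0884 m and d₂ = 0.0476 m.
B₁ = 2.78×10⁻⁵ T, B₂ = 6.51×10⁻⁶ T.
Between parallel currents the two contributions point in opposite directions, so they subtract. B = |B₁ − B₂| = |2.78×10⁻⁵ − 6.51×10⁻⁶| = 2.13×10⁻⁵ T.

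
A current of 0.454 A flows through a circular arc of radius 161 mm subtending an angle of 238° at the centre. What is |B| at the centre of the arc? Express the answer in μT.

B ≈ 1.17 μT

The Biot–Savart field of a circular arc at its centre is B = μ₀Iφ/(4πR), with φ = 4.154 rad.
B = (4π×10⁻⁷ × 0.454 × 4.154) / (4π × 0.161) = 1.17×10⁻⁶ T.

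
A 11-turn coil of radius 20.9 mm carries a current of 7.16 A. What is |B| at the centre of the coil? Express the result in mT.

For an N-turn flat coil, B = Nμ₀I/(2R) with R = 0.0209 m.
B = 11 × 2.15×10⁻⁴ T = 2.37×10⁻³ T.

B ≈ 2.37 mT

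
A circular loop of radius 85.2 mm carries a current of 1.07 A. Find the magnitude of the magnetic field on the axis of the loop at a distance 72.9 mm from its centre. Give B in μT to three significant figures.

B ≈ 3.46 μT

On the axis of a circular loop, B = μ₀IR² / [2(R²+z²)^(3/2)].
R² + z² = (0.0852)² + (0.0729)² = 0.01257 m², and (R²+z²)^(3/2) = 1.41×10⁻³ m³.
B = (4π×10⁻⁷ × 1.07 × 0.007259) / (2 × 1.41×10⁻³) = 3.46×10⁻⁶ T.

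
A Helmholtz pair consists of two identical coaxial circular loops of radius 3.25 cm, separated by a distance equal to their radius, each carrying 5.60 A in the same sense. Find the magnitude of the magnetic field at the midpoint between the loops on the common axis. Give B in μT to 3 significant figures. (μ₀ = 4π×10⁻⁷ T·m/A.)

Each loop contributes B = μ₀IR²/[2(R²+z²)^(3/2)] on the axis, with z measured from that loop.
Loop 1 (z = 0.01625 m): B₁ = 7.75×10⁻⁵ T. Loop 2 (z = 0.01625 m): B₂ = 7.75×10⁻⁵ T.
The fields add: B = B₁ + B₂ = 1.55×10⁻⁴ T.

B ≈ 155 μT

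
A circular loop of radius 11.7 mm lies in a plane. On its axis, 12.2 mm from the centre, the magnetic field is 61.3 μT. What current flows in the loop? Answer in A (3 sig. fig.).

On the axis of a loop, B = μ₀IR²/[2(R²+z²)^(3/2)], so I = 2B(R²+z²)^(3/2)/(μ₀R²).
R² + z² = 0.0001369 + 0.0001488 = 0.0002857 m²; raised to 3/2 gives 4.83×10⁻⁶ m³.
I = 2 × 6.13×10⁻⁵ × 4.83×10⁻⁶ / (1.26×10⁻⁶ × 0.0001369) = 3.44 A.

I ≈ 3.44 A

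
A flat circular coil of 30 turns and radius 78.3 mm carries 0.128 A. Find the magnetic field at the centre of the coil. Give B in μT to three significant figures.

B ≈ 30.8 μT

For an N-turn flat coil, B = Nμ₀I/(2R) with R = 0.0783 m.
B = 30 × 1.03×10⁻⁶ T = 3.08×10⁻⁵ T.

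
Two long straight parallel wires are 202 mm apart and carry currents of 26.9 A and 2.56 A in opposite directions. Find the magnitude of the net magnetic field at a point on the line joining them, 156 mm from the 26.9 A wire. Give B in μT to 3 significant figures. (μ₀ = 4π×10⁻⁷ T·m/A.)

Each long wire gives B = μ₀I/(2πd). Distances are d₁ = 0.156 m and d₂ = 0.046 m.
B₁ = 3.45×10⁻⁵ T, B₂ = 1.11×10⁻⁵ T.
Between antiparallel currents both contributions point the same way, so they add. B = B₁ + B₂ = 3.45×10⁻⁵ + 1.11×10⁻⁵ = 4.56×10⁻⁵ T.

B ≈ 45.6 μT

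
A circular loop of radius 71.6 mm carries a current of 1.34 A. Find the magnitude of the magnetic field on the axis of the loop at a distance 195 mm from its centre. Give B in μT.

B ≈ 0.482 μT

On the axis of a circular loop, B = μ₀IR² / [2(R²+z²)^(3/2)].
R² + z² = (0.0716)² + (0.195)² = 0.04315 m², and (R²+z²)^(3/2) = 8.96×10⁻³ m³.
B = (4π×10⁻⁷ × 1.34 × 0.005127) / (2 × 8.96×10⁻³) = 4.82×10⁻⁷ T.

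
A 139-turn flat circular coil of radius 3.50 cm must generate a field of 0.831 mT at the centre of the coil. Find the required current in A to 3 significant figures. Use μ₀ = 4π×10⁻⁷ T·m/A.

I ≈ 0.333 A

For an N-turn coil, B = Nμ₀I/(2R) with R = 0.035 m, so I = 2RB/(Nμ₀) = 2 × 0.035 × 8.31×10⁻⁴ / (139 × 4π×10⁻⁷) = 0.333 A.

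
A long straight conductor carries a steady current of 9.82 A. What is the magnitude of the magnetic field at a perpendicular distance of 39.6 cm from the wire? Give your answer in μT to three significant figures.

B ≈ 4.96 μT

For an infinitely long straight wire, B = μ₀I/(2πd).
B = (4π×10⁻⁷ × 9.82) / (2π × 0.396) = 4.96×10⁻⁶ T.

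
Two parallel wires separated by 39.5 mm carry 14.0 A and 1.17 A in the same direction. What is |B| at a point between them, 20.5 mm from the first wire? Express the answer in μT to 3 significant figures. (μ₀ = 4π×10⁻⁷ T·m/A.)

Each long wire gives B = μ₀I/(2πd). Distances are d₁ = 0.0205 m and d₂ = 0.019 m.
B₁ = 1.37×10⁻⁴ T, B₂ = 1.23×10⁻⁵ T.
Between parallel currents the two contributions point in opposite directions, so they subtract. B = |B₁ − B₂| = |1.37×10⁻⁴ − 1.23×10⁻⁵| = 1.24×10⁻⁴ T.

B ≈ 124 μT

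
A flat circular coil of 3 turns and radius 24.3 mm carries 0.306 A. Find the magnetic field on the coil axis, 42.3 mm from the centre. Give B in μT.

B ≈ 2.93 μT

For an N-turn flat coil, B = Nμ₀IR²/[2(R²+z²)^(3/2)] with R = 0.0243 m, z = 0.0423 m.
B = 3 × 9.78×10⁻⁷ T = 2.93×10⁻⁶ T.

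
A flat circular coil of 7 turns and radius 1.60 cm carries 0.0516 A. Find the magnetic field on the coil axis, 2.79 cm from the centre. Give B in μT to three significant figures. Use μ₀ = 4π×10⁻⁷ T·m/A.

For an N-turn flat coil, B = Nμ₀IR²/[2(R²+z²)^(3/2)] with R = 0.016 m, z = 0.0279 m.
B = 7 × 2.49×10⁻⁷ T = 1.75×10⁻⁶ T.

B ≈ 1.75 μT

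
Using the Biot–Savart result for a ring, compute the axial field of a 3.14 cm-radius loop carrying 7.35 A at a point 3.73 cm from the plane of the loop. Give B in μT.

On the axis of a circular loop, B = μ₀IR² / [2(R²+z²)^(3/2)].
R² + z² = (0.0314)² + (0.0373)² = 0.002377 m², and (R²+z²)^(3/2) = 1.16×10⁻⁴ m³.
B = (4π×10⁻⁷ × 7.35 × 0.000986) / (2 × 1.16×10⁻⁴) = 3.93×10⁻⁵ T.

B ≈ 39.3 μT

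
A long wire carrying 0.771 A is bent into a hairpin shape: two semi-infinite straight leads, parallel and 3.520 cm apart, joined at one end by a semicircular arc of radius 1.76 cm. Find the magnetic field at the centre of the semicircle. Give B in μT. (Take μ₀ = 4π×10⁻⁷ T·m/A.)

B ≈ 22.5 μT

The semicircular arc contributes B_arc = μ₀I·π/(4πR) = μ₀I/(4R) = 1.38×10⁻⁵ T.
Each semi-infinite lead is at perpendicular distance R = 0.0176 m from the centre, with the perpendicular foot at its near end, so it contributes μ₀I/(4πR); both point the same way, together 8.76×10⁻⁶ T.
Arc and leads all point the same direction: B = 1.38×10⁻⁵ + 8.76×10⁻⁶ = 2.25×10⁻⁵ T.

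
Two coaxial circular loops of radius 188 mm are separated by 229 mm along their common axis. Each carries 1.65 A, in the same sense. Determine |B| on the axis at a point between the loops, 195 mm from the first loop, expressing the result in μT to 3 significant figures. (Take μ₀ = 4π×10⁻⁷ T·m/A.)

Each loop contributes B = μ₀IR²/[2(R²+z²)^(3/2)] on the axis, with z measured from that loop.
Loop 1 (z = 0.195 m): B₁ = 1.84×10⁻⁶ T. Loop 2 (z = 0.034 m): B₂ = 5.25×10⁻⁶ T.
The fields add: B = B₁ + B₂ = 7.10×10⁻⁶ T.

B ≈ 7.10 μT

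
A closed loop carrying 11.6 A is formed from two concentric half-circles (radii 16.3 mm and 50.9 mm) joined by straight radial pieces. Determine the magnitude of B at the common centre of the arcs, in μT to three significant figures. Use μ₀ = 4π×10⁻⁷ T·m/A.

B ≈ 152 μT

The radial connectors point toward the centre, so dl × r̂ = 0 and they contribute nothing.
Each semicircle gives μ₀I/(4R): inner arc 2.24×10⁻⁴ T, outer arc 7.16×10⁻⁵ T.
The two arcs carry current in opposite angular senses, so their fields oppose: B = |2.24×10⁻⁴ − 7.16×10⁻⁵| = 1.52×10⁻⁴ T.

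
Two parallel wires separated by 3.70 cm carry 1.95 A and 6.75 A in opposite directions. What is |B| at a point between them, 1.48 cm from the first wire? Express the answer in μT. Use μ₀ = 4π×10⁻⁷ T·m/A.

B ≈ 87.2 μT

Each long wire gives B = μ₀I/(2πd). Distances are d₁ = 0.0148 m and d₂ = 0.0222 m.
B₁ = 2.64×10⁻⁵ T, B₂ = 6.08×10⁻⁵ T.
Between antiparallel currents both contributions point the same way, so they add. B = B₁ + B₂ = 2.64×10⁻⁵ + 6.08×10⁻⁵ = 8.72×10⁻⁵ T.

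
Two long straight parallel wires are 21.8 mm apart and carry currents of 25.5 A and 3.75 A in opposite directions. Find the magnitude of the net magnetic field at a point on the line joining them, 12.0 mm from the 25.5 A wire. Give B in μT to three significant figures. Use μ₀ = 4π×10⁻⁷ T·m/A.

Each long wire gives B = μ₀I/(2πd). Distances are d₁ = 0.012 m and d₂ = 0.0098 m.
B₁ = 4.25×10⁻⁴ T, B₂ = 7.65×10⁻⁵ T.
Between antiparallel currents both contributions point the same way, so they add. B = B₁ + B₂ = 4.25×10⁻⁴ + 7.65×10⁻⁵ = 5.02×10⁻⁴ T.

B ≈ 502 μT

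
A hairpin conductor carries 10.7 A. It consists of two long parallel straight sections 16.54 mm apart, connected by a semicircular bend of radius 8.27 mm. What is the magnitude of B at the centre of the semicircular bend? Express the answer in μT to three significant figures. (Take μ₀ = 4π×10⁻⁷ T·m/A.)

The semicircular arc contributes B_arc = μ₀I·π/(4πR) = μ₀I/(4R) = 4.06×10⁻⁴ T.
Each semi-infinite lead is at perpendicular distance R = 0.00827 m from the centre, with the perpendicular foot at its near end, so it contributes μ₀I/(4πR); both point the same way, together 2.59×10⁻⁴ T.
Arc and leads all point the same direction: B = 4.06×10⁻⁴ + 2.59×10⁻⁴ = 6.65×10⁻⁴ T.

B ≈ 665 μT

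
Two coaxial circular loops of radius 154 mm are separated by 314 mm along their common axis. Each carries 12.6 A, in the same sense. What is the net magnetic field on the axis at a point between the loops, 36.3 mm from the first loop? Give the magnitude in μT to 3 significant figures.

Each loop contributes B = μ₀IR²/[2(R²+z²)^(3/2)] on the axis, with z measured from that loop.
Loop 1 (z = 0.0363 m): B₁ = 4.74×10⁻⁵ T. Loop 2 (z = 0.2777 m): B₂ = 5.86×10⁻⁶ T.
The fields add: B = B₁ + B₂ = 5.33×10⁻⁵ T.

B ≈ 53.3 μT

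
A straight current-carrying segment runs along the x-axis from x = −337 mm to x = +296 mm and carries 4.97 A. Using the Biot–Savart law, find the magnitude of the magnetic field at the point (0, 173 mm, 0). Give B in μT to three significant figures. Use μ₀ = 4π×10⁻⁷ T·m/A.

B ≈ 5.04 μT

For a finite straight segment, B = (μ₀I/4πd)(sinθ₁ + sinθ₂), where θ₁, θ₂ are the angles from the perpendicular to each end.
The perpendicular distance is d = 0.173 m; the end-offsets along the wire are a = 0.337 m and b = 0.296 m.
sinθ₁ = 0.337/√(0.337²+0.173²) = 0.8896; sinθ₂ = 0.296/√(0.296²+0.173²) = 0.8634.
B = (4π×10⁻⁷ × 4.97) / (4π × 0.173) × (0.8896 + 0.8634) = 5.04×10⁻⁶ T.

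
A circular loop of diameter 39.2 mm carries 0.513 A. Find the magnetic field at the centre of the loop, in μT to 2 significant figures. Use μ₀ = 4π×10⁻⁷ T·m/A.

At the centre of a circular loop the Biot–Savart law gives B = μ₀I/(2R) (so R = 0.0196 m).
B = (4π×10⁻⁷ × 0.513) / (2 × 0.0196) = 1.64×10⁻⁵ T.

B ≈ 16 μT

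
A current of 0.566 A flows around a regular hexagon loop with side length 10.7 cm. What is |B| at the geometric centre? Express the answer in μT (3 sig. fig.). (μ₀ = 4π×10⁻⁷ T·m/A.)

Each side is a finite straight segment at perpendicular distance d = a/(2 tan(π/6)) = 0.09266 m from the centre, with end-angles ±π/6.
One side contributes B₁ = (μ₀I/4πd)·2 sin(π/6) = 6.11×10⁻⁷ T.
All 6 sides add in the same direction: B = 6 × 6.11×10⁻⁷ = 3.66×10⁻⁶ T.

B ≈ 3.66 μT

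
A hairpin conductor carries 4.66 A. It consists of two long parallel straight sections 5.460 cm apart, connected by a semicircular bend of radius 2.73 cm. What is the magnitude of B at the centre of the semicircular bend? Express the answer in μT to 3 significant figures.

B ≈ 87.8 μT

The semicircular arc contributes B_arc = μ₀I·π/(4πR) = μ₀I/(4R) = 5.36×10⁻⁵ T.
Each semi-infinite lead is at perpendicular distance R = 0.0273 m from the centre, with the perpendicular foot at its near end, so it contributes μ₀I/(4πR); both point the same way, together 3.41×10⁻⁵ T.
Arc and leads all point the same direction: B = 5.36×10⁻⁵ + 3.41×10⁻⁵ = 8.78×10⁻⁵ T.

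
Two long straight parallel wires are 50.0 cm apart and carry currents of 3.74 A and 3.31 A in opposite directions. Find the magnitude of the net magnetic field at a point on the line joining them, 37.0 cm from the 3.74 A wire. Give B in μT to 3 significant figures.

B ≈ 7.11 μT

Each long wire gives B = μ₀I/(2πd). Distances are d₁ = 0.37 m and d₂ = 0.13 m.
B₁ = 2.02×10⁻⁶ T, B₂ = 5.09×10⁻⁶ T.
Between antiparallel currents both contributions point the same way, so they add. B = B₁ + B₂ = 2.02×10⁻⁶ + 5.09×10⁻⁶ = 7.11×10⁻⁶ T.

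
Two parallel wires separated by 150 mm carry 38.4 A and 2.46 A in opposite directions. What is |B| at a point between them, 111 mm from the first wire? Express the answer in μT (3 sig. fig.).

B ≈ 81.8 μT

Each long wire gives B = μ₀I/(2πd). Distances are d₁ = 0.111 m and d₂ = 0.039 m.
B₁ = 6.92×10⁻⁵ T, B₂ = 1.26×10⁻⁵ T.
Between antiparallel currents both contributions point the same way, so they add. B = B₁ + B₂ = 6.92×10⁻⁵ + 1.26×10⁻⁵ = 8.18×10⁻⁵ T.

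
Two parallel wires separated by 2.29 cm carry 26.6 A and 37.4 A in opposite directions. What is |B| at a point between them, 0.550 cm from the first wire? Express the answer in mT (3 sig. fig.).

Each long wire gives B = μ₀I/(2πd). Distances are d₁ = 0.0055 m and d₂ = 0.0174 m.
B₁ = 9.67×10⁻⁴ T, B₂ = 4.30×10⁻⁴ T.
Between antiparallel currents both contributions point the same way, so they add. B = B₁ + B₂ = 9.67×10⁻⁴ + 4.30×10⁻⁴ = 1.40×10⁻³ T.

B ≈ 1.40 mT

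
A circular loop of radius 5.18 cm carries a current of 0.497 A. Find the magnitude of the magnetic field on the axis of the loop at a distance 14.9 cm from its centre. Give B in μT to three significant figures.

On the axis of a circular loop, B = μ₀IR² / [2(R²+z²)^(3/2)].
R² + z² = (0.0518)² + (0.149)² = 0.02488 m², and (R²+z²)^(3/2) = 3.93×10⁻³ m³.
B = (4π×10⁻⁷ × 0.497 × 0.002683) / (2 × 3.93×10⁻³) = 2.13×10⁻⁷ T.

B ≈ 0.213 μT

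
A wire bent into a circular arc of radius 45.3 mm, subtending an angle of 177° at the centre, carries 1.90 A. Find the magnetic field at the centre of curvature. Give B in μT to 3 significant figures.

The Biot–Savart field of a circular arc at its centre is B = μ₀Iφ/(4πR), with φ = 3.089 rad.
B = (4π×10⁻⁷ × 1.90 × 3.089) / (4π × 0.0453) = 1.30×10⁻⁵ T.

B ≈ 13.0 μT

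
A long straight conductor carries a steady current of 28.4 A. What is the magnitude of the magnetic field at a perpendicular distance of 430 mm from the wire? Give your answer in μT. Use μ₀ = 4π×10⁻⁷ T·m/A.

For an infinitely long straight wire, B = μ₀I/(2πd).
B = (4π×10⁻⁷ × 28.4) / (2π × 0.43) = 1.32×10⁻⁵ T.

B ≈ 13.2 μT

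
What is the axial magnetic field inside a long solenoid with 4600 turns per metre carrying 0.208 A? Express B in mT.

Inside a long solenoid, B = μ₀nI with n = 4600 turns/m.
B = 4π×10⁻⁷ × 4600 × 0.208 = 1.20×10⁻³ T.

B ≈ 1.20 mT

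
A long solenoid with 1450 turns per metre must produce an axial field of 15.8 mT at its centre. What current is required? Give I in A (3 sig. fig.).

Inside a long solenoid B = μ₀nI with n = 1450 m⁻¹, so I = B/(μ₀n).
I = 1.58×10⁻² / (4π×10⁻⁷ × 1450) = 8.67 A.

I ≈ 8.67 A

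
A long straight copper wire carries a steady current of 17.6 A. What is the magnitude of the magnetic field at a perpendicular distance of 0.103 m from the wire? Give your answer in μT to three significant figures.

B ≈ 34.2 μT

For an infinitely long straight wire, B = μ₀I/(2πd).
B = (4π×10⁻⁷ × 17.6) / (2π × 0.103) = 3.42×10⁻⁵ T.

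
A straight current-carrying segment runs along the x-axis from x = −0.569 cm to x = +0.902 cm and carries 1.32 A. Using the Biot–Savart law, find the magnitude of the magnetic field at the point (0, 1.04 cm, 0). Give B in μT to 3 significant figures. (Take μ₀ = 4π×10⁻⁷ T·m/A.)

B ≈ 14.4 μT

For a finite straight segment, B = (μ₀I/4πd)(sinθ₁ + sinθ₂), where θ₁, θ₂ are the angles from the perpendicular to each end.
The perpendicular distance is d = 0.0104 m; the end-offsets along the wire are a = 0.00569 m and b = 0.00902 m.
sinθ₁ = 0.00569/√(0.00569²+0.0104²) = 0.4800; sinθ₂ = 0.00902/√(0.00902²+0.0104²) = 0.6552.
B = (4π×10⁻⁷ × 1.32) / (4π × 0.0104) × (0.4800 + 0.6552) = 1.44×10⁻⁵ T.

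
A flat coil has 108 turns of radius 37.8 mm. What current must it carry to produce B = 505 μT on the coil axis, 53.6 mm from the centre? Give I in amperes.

I ≈ 1.47 A

For an N-turn coil, B = Nμ₀IR²/[2(R²+z²)^(3/2)] with R = 0.0378 m, z = 0.0536 m, so I = 2B(R²+z²)^(3/2)/(Nμ₀R²) = 2 × 5.05×10⁻⁴ × 2.82×10⁻⁴ / (108 × 4π×10⁻⁷ × 0.001429) = 1.47 A.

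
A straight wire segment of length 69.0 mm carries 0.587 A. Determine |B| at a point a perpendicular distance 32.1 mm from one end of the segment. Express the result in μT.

For a finite straight segment, B = (μ₀I/4πd)(sinθ₁ + sinθ₂), where θ₁, θ₂ are the angles from the perpendicular to each end.
The perpendicular foot is at one end, so the two end-offsets along the wire are 0 and L = 0.069 m.
sinθ₁ = 0/√(0²+0.0321²) = 0.0000; sinθ₂ = 0.069/√(0.069²+0.0321²) = 0.9067.
B = (4π×10⁻⁷ × 0.587) / (4π × 0.0321) × (0.0000 + 0.9067) = 1.66×10⁻⁶ T.

B ≈ 1.66 μT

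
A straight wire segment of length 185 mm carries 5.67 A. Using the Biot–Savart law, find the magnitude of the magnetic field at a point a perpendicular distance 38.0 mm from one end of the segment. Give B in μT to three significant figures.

For a finite straight segment, B = (μ₀I/4πd)(sinθ₁ + sinθ₂), where θ₁, θ₂ are the angles from the perpendicular to each end.
The perpendicular foot is at one end, so the two end-offsets along the wire are 0 and L = 0.185 m.
sinθ₁ = 0/√(0²+0.038²) = 0.0000; sinθ₂ = 0.185/√(0.185²+0.038²) = 0.9795.
B = (4π×10⁻⁷ × 5.67) / (4π × 0.038) × (0.0000 + 0.9795) = 1.46×10⁻⁵ T.

B ≈ 14.6 μT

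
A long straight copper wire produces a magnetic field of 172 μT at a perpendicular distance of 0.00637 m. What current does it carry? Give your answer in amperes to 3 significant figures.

For a long straight wire B = μ₀I/(2πd), so I = 2πdB/μ₀.
I = 2π × 0.00637 × 1.72×10⁻⁴ / (4π×10⁻⁷) = 5.48 A.

I ≈ 5.48 A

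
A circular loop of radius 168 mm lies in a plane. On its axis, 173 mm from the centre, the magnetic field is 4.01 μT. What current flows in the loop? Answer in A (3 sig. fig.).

I ≈ 3.17 A

On the axis of a loop, B = μ₀IR²/[2(R²+z²)^(3/2)], so I = 2B(R²+z²)^(3/2)/(μ₀R²).
R² + z² = 0.02822 + 0.02993 = 0.05815 m²; raised to 3/2 gives 1.40×10⁻² m³.
I = 2 × 4.01×10⁻⁶ × 1.40×10⁻² / (1.26×10⁻⁶ × 0.02822) = 3.17 A.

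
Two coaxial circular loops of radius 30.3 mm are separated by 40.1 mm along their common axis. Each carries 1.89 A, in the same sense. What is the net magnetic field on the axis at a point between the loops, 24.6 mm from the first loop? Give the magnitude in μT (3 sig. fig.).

B ≈ 46.0 μT

Each loop contributes B = μ₀IR²/[2(R²+z²)^(3/2)] on the axis, with z measured from that loop.
Loop 1 (z = 0.0246 m): B₁ = 1.83×10⁻⁵ T. Loop 2 (z = 0.0155 m): B₂ = 2.77×10⁻⁵ T.
The fields add: B = B₁ + B₂ = 4.60×10⁻⁵ T.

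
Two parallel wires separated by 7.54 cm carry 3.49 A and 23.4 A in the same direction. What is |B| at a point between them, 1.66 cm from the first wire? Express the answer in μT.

B ≈ 37.5 μT

Each long wire gives B = μ₀I/(2πd). Distances are d₁ = 0.0166 m and d₂ = 0.0588 m.
B₁ = 4.20×10⁻⁵ T, B₂ = 7.96×10⁻⁵ T.
Between parallel currents the two contributions point in opposite directions, so they subtract. B = |B₁ − B₂| = |4.20×10⁻⁵ − 7.96×10⁻⁵| = 3.75×10⁻⁵ T.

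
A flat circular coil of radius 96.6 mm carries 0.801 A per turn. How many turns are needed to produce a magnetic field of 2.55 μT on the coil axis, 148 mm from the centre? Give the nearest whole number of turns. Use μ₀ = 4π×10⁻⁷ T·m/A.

N = 3

For an N-turn coil, B = Nμ₀IR²/[2(R²+z²)^(3/2)]. A single turn gives B₁ = 8.51×10⁻⁷ T with R = 0.0966 m, z = 0.148 m.
N = B/B₁ = 2.55×10⁻⁶ / 8.51×10⁻⁷ = 3.00.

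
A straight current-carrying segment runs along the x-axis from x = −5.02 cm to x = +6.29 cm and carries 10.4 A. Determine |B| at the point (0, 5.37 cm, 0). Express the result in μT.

B ≈ 28.0 μT

For a finite straight segment, B = (μ₀I/4πd)(sinθ₁ + sinθ₂), where θ₁, θ₂ are the angles from the perpendicular to each end.
The perpendicular distance is d = 0.0537 m; the end-offsets along the wire are a = 0.0502 m and b = 0.0629 m.
sinθ₁ = 0.0502/√(0.0502²+0.0537²) = 0.6829; sinθ₂ = 0.0629/√(0.0629²+0.0537²) = 0.7605.
B = (4π×10⁻⁷ × 10.4) / (4π × 0.0537) × (0.6829 + 0.7605) = 2.80×10⁻⁵ T.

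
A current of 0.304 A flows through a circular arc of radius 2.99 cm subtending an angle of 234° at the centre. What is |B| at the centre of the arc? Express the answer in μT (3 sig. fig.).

The Biot–Savart field of a circular arc at its centre is B = μ₀Iφ/(4πR), with φ = 4.084 rad.
B = (4π×10⁻⁷ × 0.304 × 4.084) / (4π × 0.0299) = 4.15×10⁻⁶ T.

B ≈ 4.15 μT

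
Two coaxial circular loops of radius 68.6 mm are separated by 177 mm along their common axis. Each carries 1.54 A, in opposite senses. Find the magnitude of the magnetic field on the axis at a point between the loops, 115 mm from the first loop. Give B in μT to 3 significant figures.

Each loop contributes B = μ₀IR²/[2(R²+z²)^(3/2)] on the axis, with z measured from that loop.
Loop 1 (z = 0.115 m): B₁ = 1.90×10⁻⁶ T. Loop 2 (z = 0.062 m): B₂ = 5.76×10⁻⁶ T.
The fields oppose: B = |B₁ − B₂| = 3.86×10⁻⁶ T.

B ≈ 3.86 μT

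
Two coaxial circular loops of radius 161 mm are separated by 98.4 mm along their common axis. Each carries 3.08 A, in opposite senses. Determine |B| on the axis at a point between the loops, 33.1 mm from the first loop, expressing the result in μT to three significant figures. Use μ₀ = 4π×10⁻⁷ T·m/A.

B ≈ 1.73 μT

Each loop contributes B = μ₀IR²/[2(R²+z²)^(3/2)] on the axis, with z measured from that loop.
Loop 1 (z = 0.0331 m): B₁ = 1.13×10⁻⁵ T. Loop 2 (z = 0.0653 m): B₂ = 9.57×10⁻⁶ T.
The fields oppose: B = |B₁ − B₂| = 1.73×10⁻⁶ T.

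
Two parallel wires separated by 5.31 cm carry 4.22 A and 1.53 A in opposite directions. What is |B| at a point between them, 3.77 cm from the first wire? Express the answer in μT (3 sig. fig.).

Each long wire gives B = μ₀I/(2πd). Distances are d₁ = 0.0377 m and d₂ = 0.0154 m.
B₁ = 2.24×10⁻⁵ T, B₂ = 1.99×10⁻⁵ T.
Between antiparallel currents both contributions point the same way, so they add. B = B₁ + B₂ = 2.24×10⁻⁵ + 1.99×10⁻⁵ = 4.23×10⁻⁵ T.

B ≈ 42.3 μT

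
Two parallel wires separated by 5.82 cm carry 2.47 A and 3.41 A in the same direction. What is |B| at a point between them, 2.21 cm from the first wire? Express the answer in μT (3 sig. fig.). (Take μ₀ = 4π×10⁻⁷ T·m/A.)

Each long wire gives B = μ₀I/(2πd). Distances are d₁ = 0.0221 m and d₂ = 0.0361 m.
B₁ = 2.24×10⁻⁵ T, B₂ = 1.89×10⁻⁵ T.
Between parallel currents the two contributions point in opposite directions, so they subtract. B = |B₁ − B₂| = |2.24×10⁻⁵ − 1.89×10⁻⁵| = 3.46×10⁻⁶ T.

B ≈ 3.46 μT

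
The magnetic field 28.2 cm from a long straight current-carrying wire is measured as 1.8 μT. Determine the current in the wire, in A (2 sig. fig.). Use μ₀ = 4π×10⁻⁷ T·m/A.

For a long straight wire B = μ₀I/(2πd), so I = 2πdB/μ₀.
I = 2π × 0.282 × 1.80×10⁻⁶ / (4π×10⁻⁷) = 2.54 A.

I ≈ 2.5 A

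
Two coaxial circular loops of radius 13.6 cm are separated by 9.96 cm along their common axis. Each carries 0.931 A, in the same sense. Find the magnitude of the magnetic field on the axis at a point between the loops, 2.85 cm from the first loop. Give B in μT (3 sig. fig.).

Each loop contributes B = μ₀IR²/[2(R²+z²)^(3/2)] on the axis, with z measured from that loop.
Loop 1 (z = 0.0285 m): B₁ = 4.03×10⁻⁶ T. Loop 2 (z = 0.0711 m): B₂ = 2.99×10⁻⁶ T.
The fields add: B = B₁ + B₂ = 7.03×10⁻⁶ T.

B ≈ 7.03 μT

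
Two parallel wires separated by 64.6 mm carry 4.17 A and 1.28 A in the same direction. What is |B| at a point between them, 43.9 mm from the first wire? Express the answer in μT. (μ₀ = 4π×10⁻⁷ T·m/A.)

Each long wire gives B = μ₀I/(2πd). Distances are d₁ = 0.0439 m and d₂ = 0.0207 m.
B₁ = 1.90×10⁻⁵ T, B₂ = 1.24×10⁻⁵ T.
Between parallel currents the two contributions point in opposite directions, so they subtract. B = |B₁ − B₂| = |1.90×10⁻⁵ − 1.24×10⁻⁵| = 6.63×10⁻⁶ T.

B ≈ 6.63 μT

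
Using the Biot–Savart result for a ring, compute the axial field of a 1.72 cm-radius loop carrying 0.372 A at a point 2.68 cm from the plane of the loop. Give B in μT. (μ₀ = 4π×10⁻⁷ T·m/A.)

On the axis of a circular loop, B = μ₀IR² / [2(R²+z²)^(3/2)].
R² + z² = (0.0172)² + (0.0268)² = 0.001014 m², and (R²+z²)^(3/2) = 3.23×10⁻⁵ m³.
B = (4π×10⁻⁷ × 0.372 × 0.0002958) / (2 × 3.23×10⁻⁵) = 2.14×10⁻⁶ T.

B ≈ 2.14 μT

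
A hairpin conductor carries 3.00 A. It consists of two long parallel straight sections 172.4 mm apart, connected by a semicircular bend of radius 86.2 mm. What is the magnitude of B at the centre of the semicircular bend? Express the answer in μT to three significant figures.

B ≈ 17.9 μT

The semicircular arc contributes B_arc = μ₀I·π/(4πR) = μ₀I/(4R) = 1.09×10⁻⁵ T.
Each semi-infinite lead is at perpendicular distance R = 0.0862 m from the centre, with the perpendicular foot at its near end, so it contributes μ₀I/(4πR); both point the same way, together 6.96×10⁻⁶ T.
Arc and leads all point the same direction: B = 1.09×10⁻⁵ + 6.96×10⁻⁶ = 1.79×10⁻⁵ T.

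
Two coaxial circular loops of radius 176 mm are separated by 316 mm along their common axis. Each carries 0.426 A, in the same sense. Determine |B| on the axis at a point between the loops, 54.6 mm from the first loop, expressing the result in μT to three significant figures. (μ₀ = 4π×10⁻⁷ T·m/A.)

B ≈ 1.59 μT

Each loop contributes B = μ₀IR²/[2(R²+z²)^(3/2)] on the axis, with z measured from that loop.
Loop 1 (z = 0.0546 m): B₁ = 1.33×10⁻⁶ T. Loop 2 (z = 0.2614 m): B₂ = 2.65×10⁻⁷ T.
The fields add: B = B₁ + B₂ = 1.59×10⁻⁶ T.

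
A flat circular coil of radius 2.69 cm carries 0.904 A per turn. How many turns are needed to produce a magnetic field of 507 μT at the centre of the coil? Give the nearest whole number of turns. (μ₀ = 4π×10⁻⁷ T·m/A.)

N = 24

For an N-turn coil, B = Nμ₀I/(2R). A single turn gives B₁ = 2.11×10⁻⁵ T with R = 0.0269 m.
N = B/B₁ = 5.07×10⁻⁴ / 2.11×10⁻⁵ = 24.01.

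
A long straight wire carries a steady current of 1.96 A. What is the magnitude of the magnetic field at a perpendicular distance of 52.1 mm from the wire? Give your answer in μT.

B ≈ 7.52 μT

For an infinitely long straight wire, B = μ₀I/(2πd).
B = (4π×10⁻⁷ × 1.96) / (2π × 0.0521) = 7.52×10⁻⁶ T.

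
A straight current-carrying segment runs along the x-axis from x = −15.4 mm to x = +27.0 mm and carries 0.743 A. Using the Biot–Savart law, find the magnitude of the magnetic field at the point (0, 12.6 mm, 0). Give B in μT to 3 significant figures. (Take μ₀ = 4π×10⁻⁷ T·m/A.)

B ≈ 9.91 μT

For a finite straight segment, B = (μ₀I/4πd)(sinθ₁ + sinθ₂), where θ₁, θ₂ are the angles from the perpendicular to each end.
The perpendicular distance is d = 0.0126 m; the end-offsets along the wire are a = 0.0154 m and b = 0.027 m.
sinθ₁ = 0.0154/√(0.0154²+0.0126²) = 0.7740; sinθ₂ = 0.027/√(0.027²+0.0126²) = 0.9062.
B = (4π×10⁻⁷ × 0.743) / (4π × 0.0126) × (0.7740 + 0.9062) = 9.91×10⁻⁶ T.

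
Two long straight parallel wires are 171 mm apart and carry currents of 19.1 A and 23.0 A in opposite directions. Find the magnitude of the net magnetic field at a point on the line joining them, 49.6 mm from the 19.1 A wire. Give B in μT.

Each long wire gives B = μ₀I/(2πd). Distances are d₁ = 0.0496 m and d₂ = 0.1214 m.
B₁ = 7.70×10⁻⁵ T, B₂ = 3.79×10⁻⁵ T.
Between antiparallel currents both contributions point the same way, so they add. B = B₁ + B₂ = 7.70×10⁻⁵ + 3.79×10⁻⁵ = 1.15×10⁻⁴ T.

B ≈ 115 μT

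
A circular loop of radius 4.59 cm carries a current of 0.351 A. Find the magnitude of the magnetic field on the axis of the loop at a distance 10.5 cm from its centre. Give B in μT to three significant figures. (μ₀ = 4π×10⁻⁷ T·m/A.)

B ≈ 0.309 μT

On the axis of a circular loop, B = μ₀IR² / [2(R²+z²)^(3/2)].
R² + z² = (0.0459)² + (0.105)² = 0.01313 m², and (R²+z²)^(3/2) = 1.50×10⁻³ m³.
B = (4π×10⁻⁷ × 0.351 × 0.002107) / (2 × 1.50×10⁻³) = 3.09×10⁻⁷ T.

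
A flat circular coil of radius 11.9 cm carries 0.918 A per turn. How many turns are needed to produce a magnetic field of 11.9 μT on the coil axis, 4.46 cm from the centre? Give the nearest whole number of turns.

N = 3

For an N-turn coil, B = Nμ₀IR²/[2(R²+z²)^(3/2)]. A single turn gives B₁ = 3.98×10⁻⁶ T with R = 0.119 m, z = 0.0446 m.
N = B/B₁ = 1.19×10⁻⁵ / 3.98×10⁻⁶ = 2.99.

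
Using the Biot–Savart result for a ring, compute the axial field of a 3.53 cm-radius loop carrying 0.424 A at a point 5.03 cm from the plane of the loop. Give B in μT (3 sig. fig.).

B ≈ 1.43 μT

On the axis of a circular loop, B = μ₀IR² / [2(R²+z²)^(3/2)].
R² + z² = (0.0353)² + (0.0503)² = 0.003776 m², and (R²+z²)^(3/2) = 2.32×10⁻⁴ m³.
B = (4π×10⁻⁷ × 0.424 × 0.001246) / (2 × 2.32×10⁻⁴) = 1.43×10⁻⁶ T.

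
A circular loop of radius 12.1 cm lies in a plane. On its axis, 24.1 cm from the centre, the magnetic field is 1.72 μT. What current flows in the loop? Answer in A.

I ≈ 3.67 A

On the axis of a loop, B = μ₀IR²/[2(R²+z²)^(3/2)], so I = 2B(R²+z²)^(3/2)/(μ₀R²).
R² + z² = 0.01464 + 0.05808 = 0.07272 m²; raised to 3/2 gives 1.96×10⁻² m³.
I = 2 × 1.72×10⁻⁶ × 1.96×10⁻² / (1.26×10⁻⁶ × 0.01464) = 3.67 A.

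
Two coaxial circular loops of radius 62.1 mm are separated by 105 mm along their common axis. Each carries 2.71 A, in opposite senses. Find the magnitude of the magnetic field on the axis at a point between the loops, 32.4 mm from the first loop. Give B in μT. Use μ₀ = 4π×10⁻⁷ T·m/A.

B ≈ 11.6 μT

Each loop contributes B = μ₀IR²/[2(R²+z²)^(3/2)] on the axis, with z measured from that loop.
Loop 1 (z = 0.0324 m): B₁ = 1.91×10⁻⁵ T. Loop 2 (z = 0.0726 m): B₂ = 7.53×10⁻⁶ T.
The fields oppose: B = |B₁ − B₂| = 1.16×10⁻⁵ T.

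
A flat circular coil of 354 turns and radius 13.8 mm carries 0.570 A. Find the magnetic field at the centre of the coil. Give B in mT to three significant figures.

B ≈ 9.19 mT

For an N-turn flat coil, B = Nμ₀I/(2R) with R = 0.0138 m.
B = 354 × 2.60×10⁻⁵ T = 9.19×10⁻³ T.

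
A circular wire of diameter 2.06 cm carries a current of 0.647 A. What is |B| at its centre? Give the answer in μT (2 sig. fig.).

At the centre of a circular loop the Biot–Savart law gives B = μ₀I/(2R) (so R = 0.0103 m).
B = (4π×10⁻⁷ × 0.647) / (2 × 0.0103) = 3.95×10⁻⁵ T.

B ≈ 39 μT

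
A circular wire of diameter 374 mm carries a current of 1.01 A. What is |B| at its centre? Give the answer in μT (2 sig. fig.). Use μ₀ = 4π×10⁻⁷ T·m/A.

At the centre of a circular loop the Biot–Savart law gives B = μ₀I/(2R) (so R = 0.187 m).
B = (4π×10⁻⁷ × 1.01) / (2 × 0.187) = 3.39×10⁻⁶ T.

B ≈ 3.4 μT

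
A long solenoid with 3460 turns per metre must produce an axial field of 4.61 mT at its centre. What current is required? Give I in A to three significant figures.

Inside a long solenoid B = μ₀nI with n = 3460 m⁻¹, so I = B/(μ₀n).
I = 4.61×10⁻³ / (4π×10⁻⁷ × 3460) = 1.06 A.

I ≈ 1.06 A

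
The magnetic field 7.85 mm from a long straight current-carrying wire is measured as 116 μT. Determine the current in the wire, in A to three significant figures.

For a long straight wire B = μ₀I/(2πd), so I = 2πdB/μ₀.
I = 2π × 0.00785 × 1.16×10⁻⁴ / (4π×10⁻⁷) = 4.55 A.

I ≈ 4.55 A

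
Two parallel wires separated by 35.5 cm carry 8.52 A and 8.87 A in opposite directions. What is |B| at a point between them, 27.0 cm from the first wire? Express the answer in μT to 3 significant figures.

Each long wire gives B = μ₀I/(2πd). Distances are d₁ = 0.27 m and d₂ = 0.085 m.
B₁ = 6.31×10⁻⁶ T, B₂ = 2.09×10⁻⁵ T.
Between antiparallel currents both contributions point the same way, so they add. B = B₁ + B₂ = 6.31×10⁻⁶ + 2.09×10⁻⁵ = 2.72×10⁻⁵ T.

B ≈ 27.2 μT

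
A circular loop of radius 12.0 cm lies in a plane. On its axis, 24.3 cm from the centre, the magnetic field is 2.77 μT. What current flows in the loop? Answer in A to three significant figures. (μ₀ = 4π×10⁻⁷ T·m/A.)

On the axis of a loop, B = μ₀IR²/[2(R²+z²)^(3/2)], so I = 2B(R²+z²)^(3/2)/(μ₀R²).
R² + z² = 0.0144 + 0.05905 = 0.07345 m²; raised to 3/2 gives 1.99×10⁻² m³.
I = 2 × 2.77×10⁻⁶ × 1.99×10⁻² / (1.26×10⁻⁶ × 0.0144) = 6.09 A.

I ≈ 6.09 A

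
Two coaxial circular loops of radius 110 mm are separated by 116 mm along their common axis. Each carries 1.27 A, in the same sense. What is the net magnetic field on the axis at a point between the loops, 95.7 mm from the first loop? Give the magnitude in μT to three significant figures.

Each loop contributes B = μ₀IR²/[2(R²+z²)^(3/2)] on the axis, with z measured from that loop.
Loop 1 (z = 0.0957 m): B₁ = 3.12×10⁻⁶ T. Loop 2 (z = 0.0203 m): B₂ = 6.90×10⁻⁶ T.
The fields add: B = B₁ + B₂ = 1.00×10⁻⁵ T.

B ≈ 10.0 μT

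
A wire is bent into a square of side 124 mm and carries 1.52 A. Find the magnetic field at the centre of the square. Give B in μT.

B ≈ 13.9 μT

Each side is a finite straight segment at perpendicular distance d = a/(2 tan(π/4)) = 0.062 m from the centre, with end-angles ±π/4.
One side contributes B₁ = (μ₀I/4πd)·2 sin(π/4) = 3.47×10⁻⁶ T.
All 4 sides add in the same direction: B = 4 × 3.47×10⁻⁶ = 1.39×10⁻⁵ T.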